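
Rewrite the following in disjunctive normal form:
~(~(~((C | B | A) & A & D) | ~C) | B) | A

~(~(~((C | B | A) & A & D) | ~C) | B) | A
= (~~(~((C | B | A) & A & D) | ~C) & ~B) | A
= ((~((C | B | A) & A & D) | ~C) & ~B) | A
= ((~(C | B | A) | ~A | ~D | ~C) & ~B) | A
= (((~C & ~B & ~A) | ~A | ~D | ~C) & ~B) | A
= (~C & ~B & ~A & ~B) | (~A & ~B) | (~D & ~B) | (~C & ~B) | A
= (~A & ~B) | (~D & ~B) | (~C & ~B) | A

(~A & ~B) | (~D & ~B) | (~C & ~B) | A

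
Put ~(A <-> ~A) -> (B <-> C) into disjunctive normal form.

(~B & ~C) | (C & B)

~(A <-> ~A) -> (B <-> C)
≡ ~~(A <-> ~A) | (B <-> C)
≡ ~~((A -> ~A) & (~A -> A)) | (B <-> C)
≡ ~~((~A | ~A) & (~A -> A)) | (B <-> C)
≡ ~~((~A | ~A) & (~~A | A)) | (B <-> C)
≡ ~~((~A | ~A) & (~~A | A)) | ((B -> C) & (C -> B))
≡ ~~((~A | ~A) & (~~A | A)) | ((~B | C) & (C -> B))
≡ ~~((~A | ~A) & (~~A | A)) | ((~B | C) & (~C | B))
≡ ((~A | ~A) & (~~A | A)) | ((~B | C) & (~C | B))
≡ ((~A | ~A) & (A | A)) | ((~B | C) & (~C | B))
≡ (~A & A) | (~A & A) | (~A & A) | (~A & A) | (~B & ~C) | (~B & B) | (C & ~C) | (C & B)
≡ (~B & ~C) | (C & B)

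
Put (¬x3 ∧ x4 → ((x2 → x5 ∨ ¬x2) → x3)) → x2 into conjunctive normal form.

(¬x3 ∨ x2) ∧ (x4 ∨ x2)

(¬x3 ∧ x4 → ((x2 → x5 ∨ ¬x2) → x3)) → x2
⇔ ¬(¬x3 ∧ x4 → ((x2 → x5 ∨ ¬x2) → x3)) ∨ x2   [eliminate →]
⇔ ¬(¬(¬x3 ∧ x4) ∨ ((x2 → x5 ∨ ¬x2) → x3)) ∨ x2   [eliminate →]
⇔ ¬(¬(¬x3 ∧ x4) ∨ ¬(x2 → x5 ∨ ¬x2) ∨ x3) ∨ x2   [eliminate →]
⇔ ¬(¬(¬x3 ∧ x4) ∨ ¬(¬x2 ∨ x5 ∨ ¬x2) ∨ x3) ∨ x2   [eliminate →]
⇔ ¬¬(¬x3 ∧ x4) ∧ ¬¬(¬x2 ∨ x5 ∨ ¬x2) ∧ ¬x3 ∨ x2   [De Morgan]
⇔ ¬x3 ∧ x4 ∧ ¬¬(¬x2 ∨ x5 ∨ ¬x2) ∧ ¬x3 ∨ x2   [double negation]
⇔ ¬x3 ∧ x4 ∧ (¬x2 ∨ x5 ∨ ¬x2) ∧ ¬x3 ∨ x2   [double negation]
⇔ (¬x3 ∨ x2) ∧ (x4 ∨ x2) ∧ (¬x2 ∨ x5 ∨ ¬x2 ∨ x2) ∧ (¬x3 ∨ x2)   [distribute ∨ over ∧]
⇔ (¬x3 ∨ x2) ∧ (x4 ∨ x2)   [simplify]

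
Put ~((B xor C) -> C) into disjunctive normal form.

B & ~C

~((B xor C) -> C)
= ~(~(B xor C) | C)   [eliminate ->]
= ~(~((B & ~C) | (~B & C)) | C)   [expand xor]
= ~~((B & ~C) | (~B & C)) & ~C   [De Morgan]
= ((B & ~C) | (~B & C)) & ~C   [double negation]
= (B & ~C & ~C) | (~B & C & ~C)   [distribute & over |]
= B & ~C   [simplify]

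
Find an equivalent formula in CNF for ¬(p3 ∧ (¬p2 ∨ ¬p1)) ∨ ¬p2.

¬(p3 ∧ (¬p2 ∨ ¬p1)) ∨ ¬p2
≡ ¬p3 ∨ ¬(¬p2 ∨ ¬p1) ∨ ¬p2   [De Morgan]
≡ ¬p3 ∨ (¬¬p2 ∧ ¬¬p1) ∨ ¬p2   [De Morgan]
≡ ¬p3 ∨ (p2 ∧ ¬¬p1) ∨ ¬p2   [double negation]
≡ ¬p3 ∨ (p2 ∧ p1) ∨ ¬p2   [double negation]
≡ (¬p3 ∨ p2 ∨ ¬p2) ∧ (¬p3 ∨ p1 ∨ ¬p2)   [distribute ∨ over ∧]
≡ ¬p3 ∨ p1 ∨ ¬p2   [simplify]

¬p3 ∨ p1 ∨ ¬p2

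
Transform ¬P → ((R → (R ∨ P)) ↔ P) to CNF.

(P ∨ R) ∧ (P ∨ ¬R)

¬P → ((R → (R ∨ P)) ↔ P)
⇔ ¬¬P ∨ ((R → (R ∨ P)) ↔ P)   [eliminate →]
⇔ ¬¬P ∨ (((R → (R ∨ P)) → P) ∧ (P → (R → (R ∨ P))))   [eliminate ↔]
⇔ ¬¬P ∨ ((¬(R → (R ∨ P)) ∨ P) ∧ (P → (R → (R ∨ P))))   [eliminate →]
⇔ ¬¬P ∨ ((¬(¬R ∨ R ∨ P) ∨ P) ∧ (P → (R → (R ∨ P))))   [eliminate →]
⇔ ¬¬P ∨ ((¬(¬R ∨ R ∨ P) ∨ P) ∧ (¬P ∨ (R → (R ∨ P))))   [eliminate →]
⇔ ¬¬P ∨ ((¬(¬R ∨ R ∨ P) ∨ P) ∧ (¬P ∨ ¬R ∨ R ∨ P))   [eliminate →]
⇔ P ∨ ((¬(¬R ∨ R ∨ P) ∨ P) ∧ (¬P ∨ ¬R ∨ R ∨ P))   [double negation]
⇔ P ∨ (((¬¬R ∧ ¬R ∧ ¬P) ∨ P) ∧ (¬P ∨ ¬R ∨ R ∨ P))   [De Morgan]
⇔ P ∨ (((R ∧ ¬R ∧ ¬P) ∨ P) ∧ (¬P ∨ ¬R ∨ R ∨ P))   [double negation]
⇔ (P ∨ R ∨ P) ∧ (P ∨ ¬R ∨ P) ∧ (P ∨ ¬P ∨ P) ∧ (P ∨ ¬P ∨ ¬R ∨ R ∨ P)   [distribute ∨ over ∧]
⇔ (P ∨ R) ∧ (P ∨ ¬R)   [simplify]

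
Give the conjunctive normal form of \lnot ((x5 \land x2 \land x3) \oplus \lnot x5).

(\lnot x5 \lor \lnot x2 \lor \lnot x3) \land x5

\lnot ((x5 \land x2 \land x3) \oplus \lnot x5)
≡ \lnot (((x5 \land x2 \land x3) \lor \lnot x5) \land \lnot (x5 \land x2 \land x3 \land \lnot x5))   [expand \oplus]
≡ \lnot ((x5 \land x2 \land x3) \lor \lnot x5) \lor \lnot \lnot (x5 \land x2 \land x3 \land \lnot x5)   [De Morgan]
≡ (\lnot (x5 \land x2 \land x3) \land \lnot \lnot x5) \lor \lnot \lnot (x5 \land x2 \land x3 \land \lnot x5)   [De Morgan]
≡ ((\lnot x5 \lor \lnot x2 \lor \lnot x3) \land \lnot \lnot x5) \lor \lnot \lnot (x5 \land x2 \land x3 \land \lnot x5)   [De Morgan]
≡ ((\lnot x5 \lor \lnot x2 \lor \lnot x3) \land x5) \lor \lnot \lnot (x5 \land x2 \land x3 \land \lnot x5)   [double negation]
≡ ((\lnot x5 \lor \lnot x2 \lor \lnot x3) \land x5) \lor (x5 \land x2 \land x3 \land \lnot x5)   [double negation]
≡ (\lnot x5 \lor \lnot x2 \lor \lnot x3 \lor x5) \land (\lnot x5 \lor \lnot x2 \lor \lnot x3 \lor x2) \land (\lnot x5 \lor \lnot x2 \lor \lnot x3 \lor x3) \land (\lnot x5 \lor \lnot x2 \lor \lnot x3 \lor \lnot x5) \land (x5 \lor x5) \land (x5 \lor x2) \land (x5 \lor x3) \land (x5 \lor \lnot x5)   [distribute \lor over \land]
≡ (\lnot x5 \lor \lnot x2 \lor \lnot x3) \land x5   [simplify]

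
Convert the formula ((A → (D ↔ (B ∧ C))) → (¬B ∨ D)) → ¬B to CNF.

((A → (D ↔ (B ∧ C))) → (¬B ∨ D)) → ¬B
⇔ ¬((A → (D ↔ (B ∧ C))) → (¬B ∨ D)) ∨ ¬B   [eliminate →]
⇔ ¬(¬(A → (D ↔ (B ∧ C))) ∨ ¬B ∨ D) ∨ ¬B   [eliminate →]
⇔ ¬(¬(¬A ∨ (D ↔ (B ∧ C))) ∨ ¬B ∨ D) ∨ ¬B   [eliminate →]
⇔ ¬(¬(¬A ∨ ((D → (B ∧ C)) ∧ ((B ∧ C) → D))) ∨ ¬B ∨ D) ∨ ¬B   [eliminate ↔]
⇔ ¬(¬(¬A ∨ ((¬D ∨ (B ∧ C)) ∧ ((B ∧ C) → D))) ∨ ¬B ∨ D) ∨ ¬B   [eliminate →]
⇔ ¬(¬(¬A ∨ ((¬D ∨ (B ∧ C)) ∧ (¬(B ∧ C) ∨ D))) ∨ ¬B ∨ D) ∨ ¬B   [eliminate →]
⇔ (¬¬(¬A ∨ ((¬D ∨ (B ∧ C)) ∧ (¬(B ∧ C) ∨ D))) ∧ ¬¬B ∧ ¬D) ∨ ¬B   [De Morgan]
⇔ ((¬A ∨ ((¬D ∨ (B ∧ C)) ∧ (¬(B ∧ C) ∨ D))) ∧ ¬¬B ∧ ¬D) ∨ ¬B   [double negation]
⇔ ((¬A ∨ ((¬D ∨ (B ∧ C)) ∧ (¬B ∨ ¬C ∨ D))) ∧ ¬¬B ∧ ¬D) ∨ ¬B   [De Morgan]
⇔ ((¬A ∨ ((¬D ∨ (B ∧ C)) ∧ (¬B ∨ ¬C ∨ D))) ∧ B ∧ ¬D) ∨ ¬B   [double negation]
⇔ (¬A ∨ ¬D ∨ B ∨ ¬B) ∧ (¬A ∨ ¬D ∨ C ∨ ¬B) ∧ (¬A ∨ ¬B ∨ ¬C ∨ D ∨ ¬B) ∧ (B ∨ ¬B) ∧ (¬D ∨ ¬B)   [distribute ∨ over ∧]
⇔ (¬A ∨ ¬B ∨ ¬C ∨ D) ∧ (¬D ∨ ¬B)   [simplify]

(¬A ∨ ¬B ∨ ¬C ∨ D) ∧ (¬D ∨ ¬B)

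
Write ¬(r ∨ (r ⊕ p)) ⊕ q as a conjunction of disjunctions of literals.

(¬r ∨ q) ∧ (¬p ∨ r ∨ q) ∧ (r ∨ p ∨ ¬q)

¬(r ∨ (r ⊕ p)) ⊕ q
≡ (¬(r ∨ (r ⊕ p)) ∨ q) ∧ ¬(¬(r ∨ (r ⊕ p)) ∧ q)   [expand ⊕]
≡ (¬(r ∨ ((r ∨ p) ∧ ¬(r ∧ p))) ∨ q) ∧ ¬(¬(r ∨ (r ⊕ p)) ∧ q)   [expand ⊕]
≡ (¬(r ∨ ((r ∨ p) ∧ ¬(r ∧ p))) ∨ q) ∧ ¬(¬(r ∨ ((r ∨ p) ∧ ¬(r ∧ p))) ∧ q)   [expand ⊕]
≡ ((¬r ∧ ¬((r ∨ p) ∧ ¬(r ∧ p))) ∨ q) ∧ ¬(¬(r ∨ ((r ∨ p) ∧ ¬(r ∧ p))) ∧ q)   [De Morgan]
≡ ((¬r ∧ (¬(r ∨ p) ∨ ¬¬(r ∧ p))) ∨ q) ∧ ¬(¬(r ∨ ((r ∨ p) ∧ ¬(r ∧ p))) ∧ q)   [De Morgan]
≡ ((¬r ∧ ((¬r ∧ ¬p) ∨ ¬¬(r ∧ p))) ∨ q) ∧ ¬(¬(r ∨ ((r ∨ p) ∧ ¬(r ∧ p))) ∧ q)   [De Morgan]
≡ ((¬r ∧ ((¬r ∧ ¬p) ∨ (r ∧ p))) ∨ q) ∧ ¬(¬(r ∨ ((r ∨ p) ∧ ¬(r ∧ p))) ∧ q)   [double negation]
≡ ((¬r ∧ ((¬r ∧ ¬p) ∨ (r ∧ p))) ∨ q) ∧ (¬¬(r ∨ ((r ∨ p) ∧ ¬(r ∧ p))) ∨ ¬q)   [De Morgan]
≡ ((¬r ∧ ((¬r ∧ ¬p) ∨ (r ∧ p))) ∨ q) ∧ (r ∨ ((r ∨ p) ∧ ¬(r ∧ p)) ∨ ¬q)   [double negation]
≡ ((¬r ∧ ((¬r ∧ ¬p) ∨ (r ∧ p))) ∨ q) ∧ (r ∨ ((r ∨ p) ∧ (¬r ∨ ¬p)) ∨ ¬q)   [De Morgan]
≡ (¬r ∨ q) ∧ (¬r ∨ r ∨ q) ∧ (¬r ∨ p ∨ q) ∧ (¬p ∨ r ∨ q) ∧ (¬p ∨ p ∨ q) ∧ (r ∨ r ∨ p ∨ ¬q) ∧ (r ∨ ¬r ∨ ¬p ∨ ¬q)   [distribute ∨ over ∧]
≡ (¬r ∨ q) ∧ (¬p ∨ r ∨ q) ∧ (r ∨ p ∨ ¬q)   [simplify]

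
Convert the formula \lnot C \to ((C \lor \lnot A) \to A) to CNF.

\lnot C \to ((C \lor \lnot A) \to A)
≡ \lnot \lnot C \lor ((C \lor \lnot A) \to A)   [eliminate \to]
≡ \lnot \lnot C \lor \lnot (C \lor \lnot A) \lor A   [eliminate \to]
≡ C \lor \lnot (C \lor \lnot A) \lor A   [double negation]
≡ C \lor (\lnot C \land \lnot \lnot A) \lor A   [De Morgan]
≡ C \lor (\lnot C \land A) \lor A   [double negation]
≡ (C \lor \lnot C \lor A) \land (C \lor A \lor A)   [distribute \lor over \land]
≡ C \lor A   [simplify]

C \lor A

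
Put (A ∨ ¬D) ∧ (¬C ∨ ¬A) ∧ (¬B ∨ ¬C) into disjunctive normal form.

(A ∨ ¬D) ∧ (¬C ∨ ¬A) ∧ (¬B ∨ ¬C)
≡ (A ∧ ¬C ∧ ¬B) ∨ (A ∧ ¬C ∧ ¬C) ∨ (A ∧ ¬A ∧ ¬B) ∨ (A ∧ ¬A ∧ ¬C) ∨ (¬D ∧ ¬C ∧ ¬B) ∨ (¬D ∧ ¬C ∧ ¬C) ∨ (¬D ∧ ¬A ∧ ¬B) ∨ (¬D ∧ ¬A ∧ ¬C)   [distribute ∧ over ∨]
≡ (A ∧ ¬C) ∨ (¬D ∧ ¬C) ∨ (¬D ∧ ¬A ∧ ¬B)   [simplify]

(A ∧ ¬C) ∨ (¬D ∧ ¬C) ∨ (¬D ∧ ¬A ∧ ¬B)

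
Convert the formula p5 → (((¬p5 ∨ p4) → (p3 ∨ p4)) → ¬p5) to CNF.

p5 → (((¬p5 ∨ p4) → (p3 ∨ p4)) → ¬p5)
= ¬p5 ∨ (((¬p5 ∨ p4) → (p3 ∨ p4)) → ¬p5)
= ¬p5 ∨ ¬((¬p5 ∨ p4) → (p3 ∨ p4)) ∨ ¬p5
= ¬p5 ∨ ¬(¬(¬p5 ∨ p4) ∨ p3 ∨ p4) ∨ ¬p5
= ¬p5 ∨ (¬¬(¬p5 ∨ p4) ∧ ¬p3 ∧ ¬p4) ∨ ¬p5
= ¬p5 ∨ ((¬p5 ∨ p4) ∧ ¬p3 ∧ ¬p4) ∨ ¬p5
= (¬p5 ∨ ¬p5 ∨ p4 ∨ ¬p5) ∧ (¬p5 ∨ ¬p3 ∨ ¬p5) ∧ (¬p5 ∨ ¬p4 ∨ ¬p5)
= (¬p5 ∨ p4) ∧ (¬p5 ∨ ¬p3) ∧ (¬p5 ∨ ¬p4)

(¬p5 ∨ p4) ∧ (¬p5 ∨ ¬p3) ∧ (¬p5 ∨ ¬p4)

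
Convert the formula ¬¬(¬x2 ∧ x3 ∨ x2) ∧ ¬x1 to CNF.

(x3 ∨ x2) ∧ ¬x1

¬¬(¬x2 ∧ x3 ∨ x2) ∧ ¬x1
≡ (¬x2 ∧ x3 ∨ x2) ∧ ¬x1   — double negation
≡ (¬x2 ∨ x2) ∧ (x3 ∨ x2) ∧ ¬x1   — distribute ∨ over ∧
≡ (x3 ∨ x2) ∧ ¬x1   — simplify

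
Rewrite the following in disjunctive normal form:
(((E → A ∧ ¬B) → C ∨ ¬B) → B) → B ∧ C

¬B ∨ B ∧ C

(((E → A ∧ ¬B) → C ∨ ¬B) → B) → B ∧ C
= ¬(((E → A ∧ ¬B) → C ∨ ¬B) → B) ∨ B ∧ C   (eliminate →)
= ¬(¬((E → A ∧ ¬B) → C ∨ ¬B) ∨ B) ∨ B ∧ C   (eliminate →)
= ¬(¬(¬(E → A ∧ ¬B) ∨ C ∨ ¬B) ∨ B) ∨ B ∧ C   (eliminate →)
= ¬(¬(¬(¬E ∨ A ∧ ¬B) ∨ C ∨ ¬B) ∨ B) ∨ B ∧ C   (eliminate →)
= ¬¬(¬(¬E ∨ A ∧ ¬B) ∨ C ∨ ¬B) ∧ ¬B ∨ B ∧ C   (De Morgan)
= (¬(¬E ∨ A ∧ ¬B) ∨ C ∨ ¬B) ∧ ¬B ∨ B ∧ C   (double negation)
= (¬¬E ∧ ¬(A ∧ ¬B) ∨ C ∨ ¬B) ∧ ¬B ∨ B ∧ C   (De Morgan)
= (E ∧ ¬(A ∧ ¬B) ∨ C ∨ ¬B) ∧ ¬B ∨ B ∧ C   (double negation)
= (E ∧ (¬A ∨ ¬¬B) ∨ C ∨ ¬B) ∧ ¬B ∨ B ∧ C   (De Morgan)
= (E ∧ (¬A ∨ B) ∨ C ∨ ¬B) ∧ ¬B ∨ B ∧ C   (double negation)
= E ∧ ¬A ∧ ¬B ∨ E ∧ B ∧ ¬B ∨ C ∧ ¬B ∨ ¬B ∧ ¬B ∨ B ∧ C   (distribute ∧ over ∨)
= ¬B ∨ B ∧ C   (simplify)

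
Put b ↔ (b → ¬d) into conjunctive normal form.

(¬b ∨ ¬d) ∧ b

b ↔ (b → ¬d)
= (b → (b → ¬d)) ∧ ((b → ¬d) → b)   — eliminate ↔
= (¬b ∨ (b → ¬d)) ∧ ((b → ¬d) → b)   — eliminate →
= (¬b ∨ ¬b ∨ ¬d) ∧ ((b → ¬d) → b)   — eliminate →
= (¬b ∨ ¬b ∨ ¬d) ∧ (¬(b → ¬d) ∨ b)   — eliminate →
= (¬b ∨ ¬b ∨ ¬d) ∧ (¬(¬b ∨ ¬d) ∨ b)   — eliminate →
= (¬b ∨ ¬b ∨ ¬d) ∧ ((¬¬b ∧ ¬¬d) ∨ b)   — De Morgan
= (¬b ∨ ¬b ∨ ¬d) ∧ ((b ∧ ¬¬d) ∨ b)   — double negation
= (¬b ∨ ¬b ∨ ¬d) ∧ ((b ∧ d) ∨ b)   — double negation
= (¬b ∨ ¬b ∨ ¬d) ∧ (b ∨ b) ∧ (d ∨ b)   — distribute ∨ over ∧
= (¬b ∨ ¬d) ∧ b   — simplify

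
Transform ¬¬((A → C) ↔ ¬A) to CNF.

¬¬((A → C) ↔ ¬A)
= ¬¬(((A → C) → ¬A) ∧ (¬A → (A → C)))   [eliminate ↔]
= ¬¬((¬(A → C) ∨ ¬A) ∧ (¬A → (A → C)))   [eliminate →]
= ¬¬((¬(¬A ∨ C) ∨ ¬A) ∧ (¬A → (A → C)))   [eliminate →]
= ¬¬((¬(¬A ∨ C) ∨ ¬A) ∧ (¬¬A ∨ (A → C)))   [eliminate →]
= ¬¬((¬(¬A ∨ C) ∨ ¬A) ∧ (¬¬A ∨ ¬A ∨ C))   [eliminate →]
= (¬(¬A ∨ C) ∨ ¬A) ∧ (¬¬A ∨ ¬A ∨ C)   [double negation]
= ((¬¬A ∧ ¬C) ∨ ¬A) ∧ (¬¬A ∨ ¬A ∨ C)   [De Morgan]
= ((A ∧ ¬C) ∨ ¬A) ∧ (¬¬A ∨ ¬A ∨ C)   [double negation]
= ((A ∧ ¬C) ∨ ¬A) ∧ (A ∨ ¬A ∨ C)   [double negation]
= (A ∨ ¬A) ∧ (¬C ∨ ¬A) ∧ (A ∨ ¬A ∨ C)   [distribute ∨ over ∧]
= ¬C ∨ ¬A   [simplify]

¬C ∨ ¬A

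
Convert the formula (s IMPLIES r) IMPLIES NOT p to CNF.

(s IMPLIES r) IMPLIES NOT p
= NOT (s IMPLIES r) OR NOT p   [eliminate IMPLIES]
= NOT (NOT s OR r) OR NOT p   [eliminate IMPLIES]
= (NOT NOT s AND NOT r) OR NOT p   [De Morgan]
= (s AND NOT r) OR NOT p   [double negation]
= (s OR NOT p) AND (NOT r OR NOT p)   [distribute OR over AND]

(s OR NOT p) AND (NOT r OR NOT p)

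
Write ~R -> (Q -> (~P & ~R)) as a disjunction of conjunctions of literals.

R | ~Q | (~P & ~R)

~R -> (Q -> (~P & ~R))
= ~~R | (Q -> (~P & ~R))   [eliminate ->]
= ~~R | ~Q | (~P & ~R)   [eliminate ->]
= R | ~Q | (~P & ~R)   [double negation]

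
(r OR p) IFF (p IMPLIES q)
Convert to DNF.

(NOT p AND r) OR (q AND r) OR (q AND p)

(r OR p) IFF (p IMPLIES q)
≡ ((r OR p) IMPLIES (p IMPLIES q)) AND ((p IMPLIES q) IMPLIES (r OR p))   (eliminate IFF)
≡ (NOT (r OR p) OR (p IMPLIES q)) AND ((p IMPLIES q) IMPLIES (r OR p))   (eliminate IMPLIES)
≡ (NOT (r OR p) OR NOT p OR q) AND ((p IMPLIES q) IMPLIES (r OR p))   (eliminate IMPLIES)
≡ (NOT (r OR p) OR NOT p OR q) AND (NOT (p IMPLIES q) OR r OR p)   (eliminate IMPLIES)
≡ (NOT (r OR p) OR NOT p OR q) AND (NOT (NOT p OR q) OR r OR p)   (eliminate IMPLIES)
≡ ((NOT r AND NOT p) OR NOT p OR q) AND (NOT (NOT p OR q) OR r OR p)   (De Morgan)
≡ ((NOT r AND NOT p) OR NOT p OR q) AND ((NOT NOT p AND NOT q) OR r OR p)   (De Morgan)
≡ ((NOT r AND NOT p) OR NOT p OR q) AND ((p AND NOT q) OR r OR p)   (double negation)
≡ (NOT r AND NOT p AND p AND NOT q) OR (NOT r AND NOT p AND r) OR (NOT r AND NOT p AND p) OR (NOT p AND p AND NOT q) OR (NOT p AND r) OR (NOT p AND p) OR (q AND p AND NOT q) OR (q AND r) OR (q AND p)   (distribute AND over OR)
≡ (NOT p AND r) OR (q AND r) OR (q AND p)   (simplify)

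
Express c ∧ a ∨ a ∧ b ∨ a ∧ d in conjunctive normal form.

c ∧ a ∨ a ∧ b ∨ a ∧ d
≡ (c ∨ a ∨ a) ∧ (c ∨ a ∨ d) ∧ (c ∨ b ∨ a) ∧ (c ∨ b ∨ d) ∧ (a ∨ a ∨ a) ∧ (a ∨ a ∨ d) ∧ (a ∨ b ∨ a) ∧ (a ∨ b ∨ d)   (distribute ∨ over ∧)
≡ (c ∨ b ∨ d) ∧ a   (simplify)

(c ∨ b ∨ d) ∧ a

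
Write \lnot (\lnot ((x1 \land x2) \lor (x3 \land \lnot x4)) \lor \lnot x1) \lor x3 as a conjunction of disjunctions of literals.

(x1 \lor x3) \land (x2 \lor x3)

\lnot (\lnot ((x1 \land x2) \lor (x3 \land \lnot x4)) \lor \lnot x1) \lor x3
⇔ (\lnot \lnot ((x1 \land x2) \lor (x3 \land \lnot x4)) \land \lnot \lnot x1) \lor x3   (De Morgan)
⇔ (((x1 \land x2) \lor (x3 \land \lnot x4)) \land \lnot \lnot x1) \lor x3   (double negation)
⇔ (((x1 \land x2) \lor (x3 \land \lnot x4)) \land x1) \lor x3   (double negation)
⇔ (x1 \lor x3 \lor x3) \land (x1 \lor \lnot x4 \lor x3) \land (x2 \lor x3 \lor x3) \land (x2 \lor \lnot x4 \lor x3) \land (x1 \lor x3)   (distribute \lor over \land)
⇔ (x1 \lor x3) \land (x2 \lor x3)   (simplify)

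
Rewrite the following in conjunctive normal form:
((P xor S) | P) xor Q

(P | S | Q) & (~S | P | ~Q) & (~P | ~Q)

((P xor S) | P) xor Q
= ((P xor S) | P | Q) & ~(((P xor S) | P) & Q)   (expand xor)
= (((P | S) & ~(P & S)) | P | Q) & ~(((P xor S) | P) & Q)   (expand xor)
= (((P | S) & ~(P & S)) | P | Q) & ~((((P | S) & ~(P & S)) | P) & Q)   (expand xor)
= (((P | S) & (~P | ~S)) | P | Q) & ~((((P | S) & ~(P & S)) | P) & Q)   (De Morgan)
= (((P | S) & (~P | ~S)) | P | Q) & (~(((P | S) & ~(P & S)) | P) | ~Q)   (De Morgan)
= (((P | S) & (~P | ~S)) | P | Q) & ((~((P | S) & ~(P & S)) & ~P) | ~Q)   (De Morgan)
= (((P | S) & (~P | ~S)) | P | Q) & (((~(P | S) | ~~(P & S)) & ~P) | ~Q)   (De Morgan)
= (((P | S) & (~P | ~S)) | P | Q) & ((((~P & ~S) | ~~(P & S)) & ~P) | ~Q)   (De Morgan)
= (((P | S) & (~P | ~S)) | P | Q) & ((((~P & ~S) | (P & S)) & ~P) | ~Q)   (double negation)
= (P | S | P | Q) & (~P | ~S | P | Q) & (~P | P | ~Q) & (~P | S | ~Q) & (~S | P | ~Q) & (~S | S | ~Q) & (~P | ~Q)   (distribute | over &)
= (P | S | Q) & (~S | P | ~Q) & (~P | ~Q)   (simplify)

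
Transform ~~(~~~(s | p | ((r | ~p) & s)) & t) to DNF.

~~(~~~(s | p | ((r | ~p) & s)) & t)
≡ ~~~(s | p | ((r | ~p) & s)) & t   — double negation
≡ ~(s | p | ((r | ~p) & s)) & t   — double negation
≡ ~s & ~p & ~((r | ~p) & s) & t   — De Morgan
≡ ~s & ~p & (~(r | ~p) | ~s) & t   — De Morgan
≡ ~s & ~p & ((~r & ~~p) | ~s) & t   — De Morgan
≡ ~s & ~p & ((~r & p) | ~s) & t   — double negation
≡ (~s & ~p & ~r & p & t) | (~s & ~p & ~s & t)   — distribute & over |
≡ ~s & ~p & t   — simplify

~s & ~p & t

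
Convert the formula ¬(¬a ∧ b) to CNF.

a ∨ ¬b

¬(¬a ∧ b)
⇔ ¬¬a ∨ ¬b   — De Morgan
⇔ a ∨ ¬b   — double negation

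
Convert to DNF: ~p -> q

p | q

~p -> q
≡ ~~p | q   (eliminate ->)
≡ p | q   (double negation)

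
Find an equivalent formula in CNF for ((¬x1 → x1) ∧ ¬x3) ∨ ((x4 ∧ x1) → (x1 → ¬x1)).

¬x3 ∨ ¬x4 ∨ ¬x1

((¬x1 → x1) ∧ ¬x3) ∨ ((x4 ∧ x1) → (x1 → ¬x1))
≡ ((¬¬x1 ∨ x1) ∧ ¬x3) ∨ ((x4 ∧ x1) → (x1 → ¬x1))   — eliminate →
≡ ((¬¬x1 ∨ x1) ∧ ¬x3) ∨ ¬(x4 ∧ x1) ∨ (x1 → ¬x1)   — eliminate →
≡ ((¬¬x1 ∨ x1) ∧ ¬x3) ∨ ¬(x4 ∧ x1) ∨ ¬x1 ∨ ¬x1   — eliminate →
≡ ((x1 ∨ x1) ∧ ¬x3) ∨ ¬(x4 ∧ x1) ∨ ¬x1 ∨ ¬x1   — double negation
≡ ((x1 ∨ x1) ∧ ¬x3) ∨ ¬x4 ∨ ¬x1 ∨ ¬x1 ∨ ¬x1   — De Morgan
≡ (x1 ∨ x1 ∨ ¬x4 ∨ ¬x1 ∨ ¬x1 ∨ ¬x1) ∧ (¬x3 ∨ ¬x4 ∨ ¬x1 ∨ ¬x1 ∨ ¬x1)   — distribute ∨ over ∧
≡ ¬x3 ∨ ¬x4 ∨ ¬x1   — simplify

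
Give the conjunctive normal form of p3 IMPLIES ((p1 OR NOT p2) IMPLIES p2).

p3 IMPLIES ((p1 OR NOT p2) IMPLIES p2)
= NOT p3 OR ((p1 OR NOT p2) IMPLIES p2)   [eliminate IMPLIES]
= NOT p3 OR NOT (p1 OR NOT p2) OR p2   [eliminate IMPLIES]
= NOT p3 OR (NOT p1 AND NOT NOT p2) OR p2   [De Morgan]
= NOT p3 OR (NOT p1 AND p2) OR p2   [double negation]
= (NOT p3 OR NOT p1 OR p2) AND (NOT p3 OR p2 OR p2)   [distribute OR over AND]
= NOT p3 OR p2   [simplify]

NOT p3 OR p2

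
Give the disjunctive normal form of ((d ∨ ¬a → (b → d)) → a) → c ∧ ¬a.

((d ∨ ¬a → (b → d)) → a) → c ∧ ¬a
≡ ¬((d ∨ ¬a → (b → d)) → a) ∨ c ∧ ¬a   [eliminate →]
≡ ¬(¬(d ∨ ¬a → (b → d)) ∨ a) ∨ c ∧ ¬a   [eliminate →]
≡ ¬(¬(¬(d ∨ ¬a) ∨ (b → d)) ∨ a) ∨ c ∧ ¬a   [eliminate →]
≡ ¬(¬(¬(d ∨ ¬a) ∨ ¬b ∨ d) ∨ a) ∨ c ∧ ¬a   [eliminate →]
≡ ¬¬(¬(d ∨ ¬a) ∨ ¬b ∨ d) ∧ ¬a ∨ c ∧ ¬a   [De Morgan]
≡ (¬(d ∨ ¬a) ∨ ¬b ∨ d) ∧ ¬a ∨ c ∧ ¬a   [double negation]
≡ (¬d ∧ ¬¬a ∨ ¬b ∨ d) ∧ ¬a ∨ c ∧ ¬a   [De Morgan]
≡ (¬d ∧ a ∨ ¬b ∨ d) ∧ ¬a ∨ c ∧ ¬a   [double negation]
≡ ¬d ∧ a ∧ ¬a ∨ ¬b ∧ ¬a ∨ d ∧ ¬a ∨ c ∧ ¬a   [distribute ∧ over ∨]
≡ ¬b ∧ ¬a ∨ d ∧ ¬a ∨ c ∧ ¬a   [simplify]

¬b ∧ ¬a ∨ d ∧ ¬a ∨ c ∧ ¬a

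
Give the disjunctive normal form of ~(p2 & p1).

~p2 | ~p1

~(p2 & p1)
≡ ~p2 | ~p1   — De Morgan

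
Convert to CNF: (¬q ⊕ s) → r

(q ∨ s ∨ r) ∧ (¬s ∨ ¬q ∨ r)

(¬q ⊕ s) → r
= ¬(¬q ⊕ s) ∨ r   (eliminate →)
= ¬((¬q ∨ s) ∧ ¬(¬q ∧ s)) ∨ r   (expand ⊕)
= ¬(¬q ∨ s) ∨ ¬¬(¬q ∧ s) ∨ r   (De Morgan)
= (¬¬q ∧ ¬s) ∨ ¬¬(¬q ∧ s) ∨ r   (De Morgan)
= (q ∧ ¬s) ∨ ¬¬(¬q ∧ s) ∨ r   (double negation)
= (q ∧ ¬s) ∨ (¬q ∧ s) ∨ r   (double negation)
= (q ∨ ¬q ∨ r) ∧ (q ∨ s ∨ r) ∧ (¬s ∨ ¬q ∨ r) ∧ (¬s ∨ s ∨ r)   (distribute ∨ over ∧)
= (q ∨ s ∨ r) ∧ (¬s ∨ ¬q ∨ r)   (simplify)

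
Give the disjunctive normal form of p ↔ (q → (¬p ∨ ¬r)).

p ↔ (q → (¬p ∨ ¬r))
⇔ (p → (q → (¬p ∨ ¬r))) ∧ ((q → (¬p ∨ ¬r)) → p)   — eliminate ↔
⇔ (¬p ∨ (q → (¬p ∨ ¬r))) ∧ ((q → (¬p ∨ ¬r)) → p)   — eliminate →
⇔ (¬p ∨ ¬q ∨ ¬p ∨ ¬r) ∧ ((q → (¬p ∨ ¬r)) → p)   — eliminate →
⇔ (¬p ∨ ¬q ∨ ¬p ∨ ¬r) ∧ (¬(q → (¬p ∨ ¬r)) ∨ p)   — eliminate →
⇔ (¬p ∨ ¬q ∨ ¬p ∨ ¬r) ∧ (¬(¬q ∨ ¬p ∨ ¬r) ∨ p)   — eliminate →
⇔ (¬p ∨ ¬q ∨ ¬p ∨ ¬r) ∧ ((¬¬q ∧ ¬¬p ∧ ¬¬r) ∨ p)   — De Morgan
⇔ (¬p ∨ ¬q ∨ ¬p ∨ ¬r) ∧ ((q ∧ ¬¬p ∧ ¬¬r) ∨ p)   — double negation
⇔ (¬p ∨ ¬q ∨ ¬p ∨ ¬r) ∧ ((q ∧ p ∧ ¬¬r) ∨ p)   — double negation
⇔ (¬p ∨ ¬q ∨ ¬p ∨ ¬r) ∧ ((q ∧ p ∧ r) ∨ p)   — double negation
⇔ (¬p ∧ q ∧ p ∧ r) ∨ (¬p ∧ p) ∨ (¬q ∧ q ∧ p ∧ r) ∨ (¬q ∧ p) ∨ (¬p ∧ q ∧ p ∧ r) ∨ (¬p ∧ p) ∨ (¬r ∧ q ∧ p ∧ r) ∨ (¬r ∧ p)   — distribute ∧ over ∨
⇔ (¬q ∧ p) ∨ (¬r ∧ p)   — simplify

(¬q ∧ p) ∨ (¬r ∧ p)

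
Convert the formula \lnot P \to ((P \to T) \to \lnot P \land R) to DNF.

\lnot P \to ((P \to T) \to \lnot P \land R)
≡ \lnot \lnot P \lor ((P \to T) \to \lnot P \land R)   — eliminate \to
≡ \lnot \lnot P \lor \lnot (P \to T) \lor \lnot P \land R   — eliminate \to
≡ \lnot \lnot P \lor \lnot (\lnot P \lor T) \lor \lnot P \land R   — eliminate \to
≡ P \lor \lnot (\lnot P \lor T) \lor \lnot P \land R   — double negation
≡ P \lor \lnot \lnot P \land \lnot T \lor \lnot P \land R   — De Morgan
≡ P \lor P \land \lnot T \lor \lnot P \land R   — double negation
≡ P \lor \lnot P \land R   — simplify

P \lor \lnot P \land R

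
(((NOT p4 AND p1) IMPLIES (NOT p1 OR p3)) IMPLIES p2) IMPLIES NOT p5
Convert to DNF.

(((NOT p4 AND p1) IMPLIES (NOT p1 OR p3)) IMPLIES p2) IMPLIES NOT p5
⇔ NOT (((NOT p4 AND p1) IMPLIES (NOT p1 OR p3)) IMPLIES p2) OR NOT p5   [eliminate IMPLIES]
⇔ NOT (NOT ((NOT p4 AND p1) IMPLIES (NOT p1 OR p3)) OR p2) OR NOT p5   [eliminate IMPLIES]
⇔ NOT (NOT (NOT (NOT p4 AND p1) OR NOT p1 OR p3) OR p2) OR NOT p5   [eliminate IMPLIES]
⇔ (NOT NOT (NOT (NOT p4 AND p1) OR NOT p1 OR p3) AND NOT p2) OR NOT p5   [De Morgan]
⇔ ((NOT (NOT p4 AND p1) OR NOT p1 OR p3) AND NOT p2) OR NOT p5   [double negation]
⇔ ((NOT NOT p4 OR NOT p1 OR NOT p1 OR p3) AND NOT p2) OR NOT p5   [De Morgan]
⇔ ((p4 OR NOT p1 OR NOT p1 OR p3) AND NOT p2) OR NOT p5   [double negation]
⇔ (p4 AND NOT p2) OR (NOT p1 AND NOT p2) OR (NOT p1 AND NOT p2) OR (p3 AND NOT p2) OR NOT p5   [distribute AND over OR]
⇔ (p4 AND NOT p2) OR (NOT p1 AND NOT p2) OR (p3 AND NOT p2) OR NOT p5   [simplify]

(p4 AND NOT p2) OR (NOT p1 AND NOT p2) OR (p3 AND NOT p2) OR NOT p5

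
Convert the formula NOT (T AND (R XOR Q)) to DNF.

NOT T OR (NOT R AND NOT Q) OR (Q AND R)

NOT (T AND (R XOR Q))
⇔ NOT (T AND ((R AND NOT Q) OR (NOT R AND Q)))   [expand XOR]
⇔ NOT T OR NOT ((R AND NOT Q) OR (NOT R AND Q))   [De Morgan]
⇔ NOT T OR (NOT (R AND NOT Q) AND NOT (NOT R AND Q))   [De Morgan]
⇔ NOT T OR ((NOT R OR NOT NOT Q) AND NOT (NOT R AND Q))   [De Morgan]
⇔ NOT T OR ((NOT R OR Q) AND NOT (NOT R AND Q))   [double negation]
⇔ NOT T OR ((NOT R OR Q) AND (NOT NOT R OR NOT Q))   [De Morgan]
⇔ NOT T OR ((NOT R OR Q) AND (R OR NOT Q))   [double negation]
⇔ NOT T OR (NOT R AND R) OR (NOT R AND NOT Q) OR (Q AND R) OR (Q AND NOT Q)   [distribute AND over OR]
⇔ NOT T OR (NOT R AND NOT Q) OR (Q AND R)   [simplify]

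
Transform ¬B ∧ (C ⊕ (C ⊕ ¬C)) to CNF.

¬B ∧ ¬C

¬B ∧ (C ⊕ (C ⊕ ¬C))
≡ ¬B ∧ (C ∨ (C ⊕ ¬C)) ∧ ¬(C ∧ (C ⊕ ¬C))   (expand ⊕)
≡ ¬B ∧ (C ∨ ((C ∨ ¬C) ∧ ¬(C ∧ ¬C))) ∧ ¬(C ∧ (C ⊕ ¬C))   (expand ⊕)
≡ ¬B ∧ (C ∨ ((C ∨ ¬C) ∧ ¬(C ∧ ¬C))) ∧ ¬(C ∧ (C ∨ ¬C) ∧ ¬(C ∧ ¬C))   (expand ⊕)
≡ ¬B ∧ (C ∨ ((C ∨ ¬C) ∧ (¬C ∨ ¬¬C))) ∧ ¬(C ∧ (C ∨ ¬C) ∧ ¬(C ∧ ¬C))   (De Morgan)
≡ ¬B ∧ (C ∨ ((C ∨ ¬C) ∧ (¬C ∨ C))) ∧ ¬(C ∧ (C ∨ ¬C) ∧ ¬(C ∧ ¬C))   (double negation)
≡ ¬B ∧ (C ∨ ((C ∨ ¬C) ∧ (¬C ∨ C))) ∧ (¬C ∨ ¬(C ∨ ¬C) ∨ ¬¬(C ∧ ¬C))   (De Morgan)
≡ ¬B ∧ (C ∨ ((C ∨ ¬C) ∧ (¬C ∨ C))) ∧ (¬C ∨ (¬C ∧ ¬¬C) ∨ ¬¬(C ∧ ¬C))   (De Morgan)
≡ ¬B ∧ (C ∨ ((C ∨ ¬C) ∧ (¬C ∨ C))) ∧ (¬C ∨ (¬C ∧ C) ∨ ¬¬(C ∧ ¬C))   (double negation)
≡ ¬B ∧ (C ∨ ((C ∨ ¬C) ∧ (¬C ∨ C))) ∧ (¬C ∨ (¬C ∧ C) ∨ (C ∧ ¬C))   (double negation)
≡ ¬B ∧ (C ∨ C ∨ ¬C) ∧ (C ∨ ¬C ∨ C) ∧ (¬C ∨ ¬C ∨ C) ∧ (¬C ∨ ¬C ∨ ¬C) ∧ (¬C ∨ C ∨ C) ∧ (¬C ∨ C ∨ ¬C)   (distribute ∨ over ∧)
≡ ¬B ∧ ¬C   (simplify)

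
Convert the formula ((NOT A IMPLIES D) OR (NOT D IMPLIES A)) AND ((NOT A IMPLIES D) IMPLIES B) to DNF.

((NOT A IMPLIES D) OR (NOT D IMPLIES A)) AND ((NOT A IMPLIES D) IMPLIES B)
= (NOT NOT A OR D OR (NOT D IMPLIES A)) AND ((NOT A IMPLIES D) IMPLIES B)   [eliminate IMPLIES]
= (NOT NOT A OR D OR NOT NOT D OR A) AND ((NOT A IMPLIES D) IMPLIES B)   [eliminate IMPLIES]
= (NOT NOT A OR D OR NOT NOT D OR A) AND (NOT (NOT A IMPLIES D) OR B)   [eliminate IMPLIES]
= (NOT NOT A OR D OR NOT NOT D OR A) AND (NOT (NOT NOT A OR D) OR B)   [eliminate IMPLIES]
= (A OR D OR NOT NOT D OR A) AND (NOT (NOT NOT A OR D) OR B)   [double negation]
= (A OR D OR D OR A) AND (NOT (NOT NOT A OR D) OR B)   [double negation]
= (A OR D OR D OR A) AND ((NOT NOT NOT A AND NOT D) OR B)   [De Morgan]
= (A OR D OR D OR A) AND ((NOT A AND NOT D) OR B)   [double negation]
= (A AND NOT A AND NOT D) OR (A AND B) OR (D AND NOT A AND NOT D) OR (D AND B) OR (D AND NOT A AND NOT D) OR (D AND B) OR (A AND NOT A AND NOT D) OR (A AND B)   [distribute AND over OR]
= (A AND B) OR (D AND B)   [simplify]

(A AND B) OR (D AND B)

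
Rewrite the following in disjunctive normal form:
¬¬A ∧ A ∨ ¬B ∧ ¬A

¬¬A ∧ A ∨ ¬B ∧ ¬A
⇔ A ∧ A ∨ ¬B ∧ ¬A   [double negation]
⇔ A ∨ ¬B ∧ ¬A   [simplify]

A ∨ ¬B ∧ ¬A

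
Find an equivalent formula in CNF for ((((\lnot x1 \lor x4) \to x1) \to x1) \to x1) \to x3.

((((\lnot x1 \lor x4) \to x1) \to x1) \to x1) \to x3
≡ \lnot ((((\lnot x1 \lor x4) \to x1) \to x1) \to x1) \lor x3   [eliminate \to]
≡ \lnot (\lnot (((\lnot x1 \lor x4) \to x1) \to x1) \lor x1) \lor x3   [eliminate \to]
≡ \lnot (\lnot (\lnot ((\lnot x1 \lor x4) \to x1) \lor x1) \lor x1) \lor x3   [eliminate \to]
≡ \lnot (\lnot (\lnot (\lnot (\lnot x1 \lor x4) \lor x1) \lor x1) \lor x1) \lor x3   [eliminate \to]
≡ (\lnot \lnot (\lnot (\lnot (\lnot x1 \lor x4) \lor x1) \lor x1) \land \lnot x1) \lor x3   [De Morgan]
≡ ((\lnot (\lnot (\lnot x1 \lor x4) \lor x1) \lor x1) \land \lnot x1) \lor x3   [double negation]
≡ (((\lnot \lnot (\lnot x1 \lor x4) \land \lnot x1) \lor x1) \land \lnot x1) \lor x3   [De Morgan]
≡ ((((\lnot x1 \lor x4) \land \lnot x1) \lor x1) \land \lnot x1) \lor x3   [double negation]
≡ (\lnot x1 \lor x4 \lor x1 \lor x3) \land (\lnot x1 \lor x1 \lor x3) \land (\lnot x1 \lor x3)   [distribute \lor over \land]
≡ \lnot x1 \lor x3   [simplify]

\lnot x1 \lor x3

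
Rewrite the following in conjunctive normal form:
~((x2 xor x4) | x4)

(~x2 | x4) & ~x4

~((x2 xor x4) | x4)
⇔ ~(((x2 | x4) & ~(x2 & x4)) | x4)   [expand xor]
⇔ ~((x2 | x4) & ~(x2 & x4)) & ~x4   [De Morgan]
⇔ (~(x2 | x4) | ~~(x2 & x4)) & ~x4   [De Morgan]
⇔ ((~x2 & ~x4) | ~~(x2 & x4)) & ~x4   [De Morgan]
⇔ ((~x2 & ~x4) | (x2 & x4)) & ~x4   [double negation]
⇔ (~x2 | x2) & (~x2 | x4) & (~x4 | x2) & (~x4 | x4) & ~x4   [distribute | over &]
⇔ (~x2 | x4) & ~x4   [simplify]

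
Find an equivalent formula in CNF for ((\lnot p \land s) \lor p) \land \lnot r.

((\lnot p \land s) \lor p) \land \lnot r
≡ (\lnot p \lor p) \land (s \lor p) \land \lnot r   [distribute \lor over \land]
≡ (s \lor p) \land \lnot r   [simplify]

(s \lor p) \land \lnot r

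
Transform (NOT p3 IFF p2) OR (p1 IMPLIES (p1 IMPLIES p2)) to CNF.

(NOT p3 IFF p2) OR (p1 IMPLIES (p1 IMPLIES p2))
≡ ((NOT p3 IMPLIES p2) AND (p2 IMPLIES NOT p3)) OR (p1 IMPLIES (p1 IMPLIES p2))   [eliminate IFF]
≡ ((NOT NOT p3 OR p2) AND (p2 IMPLIES NOT p3)) OR (p1 IMPLIES (p1 IMPLIES p2))   [eliminate IMPLIES]
≡ ((NOT NOT p3 OR p2) AND (NOT p2 OR NOT p3)) OR (p1 IMPLIES (p1 IMPLIES p2))   [eliminate IMPLIES]
≡ ((NOT NOT p3 OR p2) AND (NOT p2 OR NOT p3)) OR NOT p1 OR (p1 IMPLIES p2)   [eliminate IMPLIES]
≡ ((NOT NOT p3 OR p2) AND (NOT p2 OR NOT p3)) OR NOT p1 OR NOT p1 OR p2   [eliminate IMPLIES]
≡ ((p3 OR p2) AND (NOT p2 OR NOT p3)) OR NOT p1 OR NOT p1 OR p2   [double negation]
≡ (p3 OR p2 OR NOT p1 OR NOT p1 OR p2) AND (NOT p2 OR NOT p3 OR NOT p1 OR NOT p1 OR p2)   [distribute OR over AND]
≡ p3 OR p2 OR NOT p1   [simplify]

p3 OR p2 OR NOT p1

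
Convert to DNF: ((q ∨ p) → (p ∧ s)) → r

((q ∨ p) → (p ∧ s)) → r
⇔ ¬((q ∨ p) → (p ∧ s)) ∨ r   (eliminate →)
⇔ ¬(¬(q ∨ p) ∨ (p ∧ s)) ∨ r   (eliminate →)
⇔ (¬¬(q ∨ p) ∧ ¬(p ∧ s)) ∨ r   (De Morgan)
⇔ ((q ∨ p) ∧ ¬(p ∧ s)) ∨ r   (double negation)
⇔ ((q ∨ p) ∧ (¬p ∨ ¬s)) ∨ r   (De Morgan)
⇔ (q ∧ ¬p) ∨ (q ∧ ¬s) ∨ (p ∧ ¬p) ∨ (p ∧ ¬s) ∨ r   (distribute ∧ over ∨)
⇔ (q ∧ ¬p) ∨ (q ∧ ¬s) ∨ (p ∧ ¬s) ∨ r   (simplify)

(q ∧ ¬p) ∨ (q ∧ ¬s) ∨ (p ∧ ¬s) ∨ r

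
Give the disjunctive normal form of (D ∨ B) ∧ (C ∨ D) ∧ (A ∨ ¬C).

(D ∨ B) ∧ (C ∨ D) ∧ (A ∨ ¬C)
= (D ∧ C ∧ A) ∨ (D ∧ C ∧ ¬C) ∨ (D ∧ D ∧ A) ∨ (D ∧ D ∧ ¬C) ∨ (B ∧ C ∧ A) ∨ (B ∧ C ∧ ¬C) ∨ (B ∧ D ∧ A) ∨ (B ∧ D ∧ ¬C)   [distribute ∧ over ∨]
= (D ∧ A) ∨ (D ∧ ¬C) ∨ (B ∧ C ∧ A)   [simplify]

(D ∧ A) ∨ (D ∧ ¬C) ∨ (B ∧ C ∧ A)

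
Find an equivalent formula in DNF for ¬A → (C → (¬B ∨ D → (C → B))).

A ∨ ¬C ∨ B

¬A → (C → (¬B ∨ D → (C → B)))
⇔ ¬¬A ∨ (C → (¬B ∨ D → (C → B)))   — eliminate →
⇔ ¬¬A ∨ ¬C ∨ (¬B ∨ D → (C → B))   — eliminate →
⇔ ¬¬A ∨ ¬C ∨ ¬(¬B ∨ D) ∨ (C → B)   — eliminate →
⇔ ¬¬A ∨ ¬C ∨ ¬(¬B ∨ D) ∨ ¬C ∨ B   — eliminate →
⇔ A ∨ ¬C ∨ ¬(¬B ∨ D) ∨ ¬C ∨ B   — double negation
⇔ A ∨ ¬C ∨ ¬¬B ∧ ¬D ∨ ¬C ∨ B   — De Morgan
⇔ A ∨ ¬C ∨ B ∧ ¬D ∨ ¬C ∨ B   — double negation
⇔ A ∨ ¬C ∨ B   — simplify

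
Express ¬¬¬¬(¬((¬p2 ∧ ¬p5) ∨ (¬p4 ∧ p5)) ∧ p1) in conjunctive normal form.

¬¬¬¬(¬((¬p2 ∧ ¬p5) ∨ (¬p4 ∧ p5)) ∧ p1)
= ¬¬(¬((¬p2 ∧ ¬p5) ∨ (¬p4 ∧ p5)) ∧ p1)   — double negation
= ¬((¬p2 ∧ ¬p5) ∨ (¬p4 ∧ p5)) ∧ p1   — double negation
= ¬(¬p2 ∧ ¬p5) ∧ ¬(¬p4 ∧ p5) ∧ p1   — De Morgan
= (¬¬p2 ∨ ¬¬p5) ∧ ¬(¬p4 ∧ p5) ∧ p1   — De Morgan
= (p2 ∨ ¬¬p5) ∧ ¬(¬p4 ∧ p5) ∧ p1   — double negation
= (p2 ∨ p5) ∧ ¬(¬p4 ∧ p5) ∧ p1   — double negation
= (p2 ∨ p5) ∧ (¬¬p4 ∨ ¬p5) ∧ p1   — De Morgan
= (p2 ∨ p5) ∧ (p4 ∨ ¬p5) ∧ p1   — double negation

(p2 ∨ p5) ∧ (p4 ∨ ¬p5) ∧ p1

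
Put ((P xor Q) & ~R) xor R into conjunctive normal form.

(P | Q | R) & (~P | ~Q | R)

((P xor Q) & ~R) xor R
≡ (((P xor Q) & ~R) | R) & ~((P xor Q) & ~R & R)   — expand xor
≡ (((P | Q) & ~(P & Q) & ~R) | R) & ~((P xor Q) & ~R & R)   — expand xor
≡ (((P | Q) & ~(P & Q) & ~R) | R) & ~((P | Q) & ~(P & Q) & ~R & R)   — expand xor
≡ (((P | Q) & (~P | ~Q) & ~R) | R) & ~((P | Q) & ~(P & Q) & ~R & R)   — De Morgan
≡ (((P | Q) & (~P | ~Q) & ~R) | R) & (~(P | Q) | ~~(P & Q) | ~~R | ~R)   — De Morgan
≡ (((P | Q) & (~P | ~Q) & ~R) | R) & ((~P & ~Q) | ~~(P & Q) | ~~R | ~R)   — De Morgan
≡ (((P | Q) & (~P | ~Q) & ~R) | R) & ((~P & ~Q) | (P & Q) | ~~R | ~R)   — double negation
≡ (((P | Q) & (~P | ~Q) & ~R) | R) & ((~P & ~Q) | (P & Q) | R | ~R)   — double negation
≡ (P | Q | R) & (~P | ~Q | R) & (~R | R) & (~P | P | R | ~R) & (~P | Q | R | ~R) & (~Q | P | R | ~R) & (~Q | Q | R | ~R)   — distribute | over &
≡ (P | Q | R) & (~P | ~Q | R)   — simplify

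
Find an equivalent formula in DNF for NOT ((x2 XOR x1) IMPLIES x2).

NOT x2 AND x1

NOT ((x2 XOR x1) IMPLIES x2)
≡ NOT (NOT (x2 XOR x1) OR x2)   (eliminate IMPLIES)
≡ NOT (NOT ((x2 AND NOT x1) OR (NOT x2 AND x1)) OR x2)   (expand XOR)
≡ NOT NOT ((x2 AND NOT x1) OR (NOT x2 AND x1)) AND NOT x2   (De Morgan)
≡ ((x2 AND NOT x1) OR (NOT x2 AND x1)) AND NOT x2   (double negation)
≡ (x2 AND NOT x1 AND NOT x2) OR (NOT x2 AND x1 AND NOT x2)   (distribute AND over OR)
≡ NOT x2 AND x1   (simplify)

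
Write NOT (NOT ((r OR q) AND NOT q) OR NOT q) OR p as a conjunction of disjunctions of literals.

(NOT q OR p) AND (q OR p)

NOT (NOT ((r OR q) AND NOT q) OR NOT q) OR p
≡ (NOT NOT ((r OR q) AND NOT q) AND NOT NOT q) OR p   (De Morgan)
≡ ((r OR q) AND NOT q AND NOT NOT q) OR p   (double negation)
≡ ((r OR q) AND NOT q AND q) OR p   (double negation)
≡ (r OR q OR p) AND (NOT q OR p) AND (q OR p)   (distribute OR over AND)
≡ (NOT q OR p) AND (q OR p)   (simplify)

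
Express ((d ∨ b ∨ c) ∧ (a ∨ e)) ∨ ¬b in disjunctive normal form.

((d ∨ b ∨ c) ∧ (a ∨ e)) ∨ ¬b
≡ (d ∧ a) ∨ (d ∧ e) ∨ (b ∧ a) ∨ (b ∧ e) ∨ (c ∧ a) ∨ (c ∧ e) ∨ ¬b   [distribute ∧ over ∨]

(d ∧ a) ∨ (d ∧ e) ∨ (b ∧ a) ∨ (b ∧ e) ∨ (c ∧ a) ∨ (c ∧ e) ∨ ¬b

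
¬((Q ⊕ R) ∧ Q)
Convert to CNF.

¬((Q ⊕ R) ∧ Q)
= ¬((Q ∨ R) ∧ ¬(Q ∧ R) ∧ Q)   [expand ⊕]
= ¬(Q ∨ R) ∨ ¬¬(Q ∧ R) ∨ ¬Q   [De Morgan]
= (¬Q ∧ ¬R) ∨ ¬¬(Q ∧ R) ∨ ¬Q   [De Morgan]
= (¬Q ∧ ¬R) ∨ (Q ∧ R) ∨ ¬Q   [double negation]
= (¬Q ∨ Q ∨ ¬Q) ∧ (¬Q ∨ R ∨ ¬Q) ∧ (¬R ∨ Q ∨ ¬Q) ∧ (¬R ∨ R ∨ ¬Q)   [distribute ∨ over ∧]
= ¬Q ∨ R   [simplify]

¬Q ∨ R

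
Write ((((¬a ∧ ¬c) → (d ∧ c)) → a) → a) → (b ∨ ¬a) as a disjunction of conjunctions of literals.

b ∨ ¬a

((((¬a ∧ ¬c) → (d ∧ c)) → a) → a) → (b ∨ ¬a)
≡ ¬((((¬a ∧ ¬c) → (d ∧ c)) → a) → a) ∨ b ∨ ¬a
≡ ¬(¬(((¬a ∧ ¬c) → (d ∧ c)) → a) ∨ a) ∨ b ∨ ¬a
≡ ¬(¬(¬((¬a ∧ ¬c) → (d ∧ c)) ∨ a) ∨ a) ∨ b ∨ ¬a
≡ ¬(¬(¬(¬(¬a ∧ ¬c) ∨ (d ∧ c)) ∨ a) ∨ a) ∨ b ∨ ¬a
≡ (¬¬(¬(¬(¬a ∧ ¬c) ∨ (d ∧ c)) ∨ a) ∧ ¬a) ∨ b ∨ ¬a
≡ ((¬(¬(¬a ∧ ¬c) ∨ (d ∧ c)) ∨ a) ∧ ¬a) ∨ b ∨ ¬a
≡ (((¬¬(¬a ∧ ¬c) ∧ ¬(d ∧ c)) ∨ a) ∧ ¬a) ∨ b ∨ ¬a
≡ (((¬a ∧ ¬c ∧ ¬(d ∧ c)) ∨ a) ∧ ¬a) ∨ b ∨ ¬a
≡ (((¬a ∧ ¬c ∧ (¬d ∨ ¬c)) ∨ a) ∧ ¬a) ∨ b ∨ ¬a
≡ (¬a ∧ ¬c ∧ ¬d ∧ ¬a) ∨ (¬a ∧ ¬c ∧ ¬c ∧ ¬a) ∨ (a ∧ ¬a) ∨ b ∨ ¬a
≡ b ∨ ¬a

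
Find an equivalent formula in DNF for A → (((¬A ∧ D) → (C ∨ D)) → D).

¬A ∨ D

A → (((¬A ∧ D) → (C ∨ D)) → D)
= ¬A ∨ (((¬A ∧ D) → (C ∨ D)) → D)   (eliminate →)
= ¬A ∨ ¬((¬A ∧ D) → (C ∨ D)) ∨ D   (eliminate →)
= ¬A ∨ ¬(¬(¬A ∧ D) ∨ C ∨ D) ∨ D   (eliminate →)
= ¬A ∨ (¬¬(¬A ∧ D) ∧ ¬C ∧ ¬D) ∨ D   (De Morgan)
= ¬A ∨ (¬A ∧ D ∧ ¬C ∧ ¬D) ∨ D   (double negation)
= ¬A ∨ D   (simplify)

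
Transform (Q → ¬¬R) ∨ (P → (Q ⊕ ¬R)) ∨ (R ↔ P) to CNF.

¬Q ∨ R ∨ ¬P

(Q → ¬¬R) ∨ (P → (Q ⊕ ¬R)) ∨ (R ↔ P)
= ¬Q ∨ ¬¬R ∨ (P → (Q ⊕ ¬R)) ∨ (R ↔ P)   — eliminate →
= ¬Q ∨ ¬¬R ∨ ¬P ∨ (Q ⊕ ¬R) ∨ (R ↔ P)   — eliminate →
= ¬Q ∨ ¬¬R ∨ ¬P ∨ ((Q ∨ ¬R) ∧ ¬(Q ∧ ¬R)) ∨ (R ↔ P)   — expand ⊕
= ¬Q ∨ ¬¬R ∨ ¬P ∨ ((Q ∨ ¬R) ∧ ¬(Q ∧ ¬R)) ∨ ((R → P) ∧ (P → R))   — eliminate ↔
= ¬Q ∨ ¬¬R ∨ ¬P ∨ ((Q ∨ ¬R) ∧ ¬(Q ∧ ¬R)) ∨ ((¬R ∨ P) ∧ (P → R))   — eliminate →
= ¬Q ∨ ¬¬R ∨ ¬P ∨ ((Q ∨ ¬R) ∧ ¬(Q ∧ ¬R)) ∨ ((¬R ∨ P) ∧ (¬P ∨ R))   — eliminate →
= ¬Q ∨ R ∨ ¬P ∨ ((Q ∨ ¬R) ∧ ¬(Q ∧ ¬R)) ∨ ((¬R ∨ P) ∧ (¬P ∨ R))   — double negation
= ¬Q ∨ R ∨ ¬P ∨ ((Q ∨ ¬R) ∧ (¬Q ∨ ¬¬R)) ∨ ((¬R ∨ P) ∧ (¬P ∨ R))   — De Morgan
= ¬Q ∨ R ∨ ¬P ∨ ((Q ∨ ¬R) ∧ (¬Q ∨ R)) ∨ ((¬R ∨ P) ∧ (¬P ∨ R))   — double negation
= (¬Q ∨ R ∨ ¬P ∨ Q ∨ ¬R ∨ ¬R ∨ P) ∧ (¬Q ∨ R ∨ ¬P ∨ Q ∨ ¬R ∨ ¬P ∨ R) ∧ (¬Q ∨ R ∨ ¬P ∨ ¬Q ∨ R ∨ ¬R ∨ P) ∧ (¬Q ∨ R ∨ ¬P ∨ ¬Q ∨ R ∨ ¬P ∨ R)   — distribute ∨ over ∧
= ¬Q ∨ R ∨ ¬P   — simplify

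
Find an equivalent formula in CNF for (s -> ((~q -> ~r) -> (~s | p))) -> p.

(s -> ((~q -> ~r) -> (~s | p))) -> p
= ~(s -> ((~q -> ~r) -> (~s | p))) | p   (eliminate ->)
= ~(~s | ((~q -> ~r) -> (~s | p))) | p   (eliminate ->)
= ~(~s | ~(~q -> ~r) | ~s | p) | p   (eliminate ->)
= ~(~s | ~(~~q | ~r) | ~s | p) | p   (eliminate ->)
= (~~s & ~~(~~q | ~r) & ~~s & ~p) | p   (De Morgan)
= (s & ~~(~~q | ~r) & ~~s & ~p) | p   (double negation)
= (s & (~~q | ~r) & ~~s & ~p) | p   (double negation)
= (s & (q | ~r) & ~~s & ~p) | p   (double negation)
= (s & (q | ~r) & s & ~p) | p   (double negation)
= (s | p) & (q | ~r | p) & (s | p) & (~p | p)   (distribute | over &)
= (s | p) & (q | ~r | p)   (simplify)

(s | p) & (q | ~r | p)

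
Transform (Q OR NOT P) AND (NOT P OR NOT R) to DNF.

(Q OR NOT P) AND (NOT P OR NOT R)
= (Q AND NOT P) OR (Q AND NOT R) OR (NOT P AND NOT P) OR (NOT P AND NOT R)   [distribute AND over OR]
= (Q AND NOT R) OR NOT P   [simplify]

(Q AND NOT R) OR NOT P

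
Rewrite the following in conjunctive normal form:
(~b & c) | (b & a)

(~b & c) | (b & a)
≡ (~b | b) & (~b | a) & (c | b) & (c | a)   [distribute | over &]
≡ (~b | a) & (c | b) & (c | a)   [simplify]

(~b | a) & (c | b) & (c | a)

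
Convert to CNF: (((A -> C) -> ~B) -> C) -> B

(((A -> C) -> ~B) -> C) -> B
= ~(((A -> C) -> ~B) -> C) | B   (eliminate ->)
= ~(~((A -> C) -> ~B) | C) | B   (eliminate ->)
= ~(~(~(A -> C) | ~B) | C) | B   (eliminate ->)
= ~(~(~(~A | C) | ~B) | C) | B   (eliminate ->)
= (~~(~(~A | C) | ~B) & ~C) | B   (De Morgan)
= ((~(~A | C) | ~B) & ~C) | B   (double negation)
= (((~~A & ~C) | ~B) & ~C) | B   (De Morgan)
= (((A & ~C) | ~B) & ~C) | B   (double negation)
= (A | ~B | B) & (~C | ~B | B) & (~C | B)   (distribute | over &)
= ~C | B   (simplify)

~C | B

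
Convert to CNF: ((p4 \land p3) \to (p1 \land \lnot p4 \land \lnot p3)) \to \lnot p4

p3 \lor \lnot p4

((p4 \land p3) \to (p1 \land \lnot p4 \land \lnot p3)) \to \lnot p4
≡ \lnot ((p4 \land p3) \to (p1 \land \lnot p4 \land \lnot p3)) \lor \lnot p4   [eliminate \to]
≡ \lnot (\lnot (p4 \land p3) \lor (p1 \land \lnot p4 \land \lnot p3)) \lor \lnot p4   [eliminate \to]
≡ (\lnot \lnot (p4 \land p3) \land \lnot (p1 \land \lnot p4 \land \lnot p3)) \lor \lnot p4   [De Morgan]
≡ (p4 \land p3 \land \lnot (p1 \land \lnot p4 \land \lnot p3)) \lor \lnot p4   [double negation]
≡ (p4 \land p3 \land (\lnot p1 \lor \lnot \lnot p4 \lor \lnot \lnot p3)) \lor \lnot p4   [De Morgan]
≡ (p4 \land p3 \land (\lnot p1 \lor p4 \lor \lnot \lnot p3)) \lor \lnot p4   [double negation]
≡ (p4 \land p3 \land (\lnot p1 \lor p4 \lor p3)) \lor \lnot p4   [double negation]
≡ (p4 \lor \lnot p4) \land (p3 \lor \lnot p4) \land (\lnot p1 \lor p4 \lor p3 \lor \lnot p4)   [distribute \lor over \land]
≡ p3 \lor \lnot p4   [simplify]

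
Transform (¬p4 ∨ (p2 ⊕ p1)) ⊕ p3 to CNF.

(¬p4 ∨ (p2 ⊕ p1)) ⊕ p3
⇔ (¬p4 ∨ (p2 ⊕ p1) ∨ p3) ∧ ¬((¬p4 ∨ (p2 ⊕ p1)) ∧ p3)   (expand ⊕)
⇔ (¬p4 ∨ ((p2 ∨ p1) ∧ ¬(p2 ∧ p1)) ∨ p3) ∧ ¬((¬p4 ∨ (p2 ⊕ p1)) ∧ p3)   (expand ⊕)
⇔ (¬p4 ∨ ((p2 ∨ p1) ∧ ¬(p2 ∧ p1)) ∨ p3) ∧ ¬((¬p4 ∨ ((p2 ∨ p1) ∧ ¬(p2 ∧ p1))) ∧ p3)   (expand ⊕)
⇔ (¬p4 ∨ ((p2 ∨ p1) ∧ (¬p2 ∨ ¬p1)) ∨ p3) ∧ ¬((¬p4 ∨ ((p2 ∨ p1) ∧ ¬(p2 ∧ p1))) ∧ p3)   (De Morgan)
⇔ (¬p4 ∨ ((p2 ∨ p1) ∧ (¬p2 ∨ ¬p1)) ∨ p3) ∧ (¬(¬p4 ∨ ((p2 ∨ p1) ∧ ¬(p2 ∧ p1))) ∨ ¬p3)   (De Morgan)
⇔ (¬p4 ∨ ((p2 ∨ p1) ∧ (¬p2 ∨ ¬p1)) ∨ p3) ∧ ((¬¬p4 ∧ ¬((p2 ∨ p1) ∧ ¬(p2 ∧ p1))) ∨ ¬p3)   (De Morgan)
⇔ (¬p4 ∨ ((p2 ∨ p1) ∧ (¬p2 ∨ ¬p1)) ∨ p3) ∧ ((p4 ∧ ¬((p2 ∨ p1) ∧ ¬(p2 ∧ p1))) ∨ ¬p3)   (double negation)
⇔ (¬p4 ∨ ((p2 ∨ p1) ∧ (¬p2 ∨ ¬p1)) ∨ p3) ∧ ((p4 ∧ (¬(p2 ∨ p1) ∨ ¬¬(p2 ∧ p1))) ∨ ¬p3)   (De Morgan)
⇔ (¬p4 ∨ ((p2 ∨ p1) ∧ (¬p2 ∨ ¬p1)) ∨ p3) ∧ ((p4 ∧ ((¬p2 ∧ ¬p1) ∨ ¬¬(p2 ∧ p1))) ∨ ¬p3)   (De Morgan)
⇔ (¬p4 ∨ ((p2 ∨ p1) ∧ (¬p2 ∨ ¬p1)) ∨ p3) ∧ ((p4 ∧ ((¬p2 ∧ ¬p1) ∨ (p2 ∧ p1))) ∨ ¬p3)   (double negation)
⇔ (¬p4 ∨ p2 ∨ p1 ∨ p3) ∧ (¬p4 ∨ ¬p2 ∨ ¬p1 ∨ p3) ∧ (p4 ∨ ¬p3) ∧ (¬p2 ∨ p2 ∨ ¬p3) ∧ (¬p2 ∨ p1 ∨ ¬p3) ∧ (¬p1 ∨ p2 ∨ ¬p3) ∧ (¬p1 ∨ p1 ∨ ¬p3)   (distribute ∨ over ∧)
⇔ (¬p4 ∨ p2 ∨ p1 ∨ p3) ∧ (¬p4 ∨ ¬p2 ∨ ¬p1 ∨ p3) ∧ (p4 ∨ ¬p3) ∧ (¬p2 ∨ p1 ∨ ¬p3) ∧ (¬p1 ∨ p2 ∨ ¬p3)   (simplify)

(¬p4 ∨ p2 ∨ p1 ∨ p3) ∧ (¬p4 ∨ ¬p2 ∨ ¬p1 ∨ p3) ∧ (p4 ∨ ¬p3) ∧ (¬p2 ∨ p1 ∨ ¬p3) ∧ (¬p1 ∨ p2 ∨ ¬p3)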